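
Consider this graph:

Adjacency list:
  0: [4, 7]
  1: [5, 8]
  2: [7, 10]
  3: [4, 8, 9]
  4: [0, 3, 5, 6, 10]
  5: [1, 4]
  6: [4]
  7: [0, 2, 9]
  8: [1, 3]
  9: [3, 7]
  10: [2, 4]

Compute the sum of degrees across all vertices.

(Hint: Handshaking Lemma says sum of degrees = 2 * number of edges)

Count edges: 13 edges.
By Handshaking Lemma: sum of degrees = 2 * 13 = 26.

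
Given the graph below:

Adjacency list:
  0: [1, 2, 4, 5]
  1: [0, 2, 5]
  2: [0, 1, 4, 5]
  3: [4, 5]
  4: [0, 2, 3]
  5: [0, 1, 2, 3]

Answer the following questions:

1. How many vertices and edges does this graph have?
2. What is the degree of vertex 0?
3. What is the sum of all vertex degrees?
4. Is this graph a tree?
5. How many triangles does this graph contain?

Count: 6 vertices, 10 edges.
Vertex 0 has neighbors [1, 2, 4, 5], degree = 4.
Handshaking lemma: 2 * 10 = 20.
A tree on 6 vertices has 5 edges. This graph has 10 edges (5 extra). Not a tree.
Number of triangles = 5.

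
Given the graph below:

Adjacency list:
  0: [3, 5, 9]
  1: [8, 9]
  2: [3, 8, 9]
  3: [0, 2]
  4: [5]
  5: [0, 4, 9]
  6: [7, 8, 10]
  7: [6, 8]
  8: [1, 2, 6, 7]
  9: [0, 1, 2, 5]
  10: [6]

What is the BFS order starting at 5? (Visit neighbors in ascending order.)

BFS from vertex 5 (neighbors processed in ascending order):
Visit order: 5, 0, 4, 9, 3, 1, 2, 8, 6, 7, 10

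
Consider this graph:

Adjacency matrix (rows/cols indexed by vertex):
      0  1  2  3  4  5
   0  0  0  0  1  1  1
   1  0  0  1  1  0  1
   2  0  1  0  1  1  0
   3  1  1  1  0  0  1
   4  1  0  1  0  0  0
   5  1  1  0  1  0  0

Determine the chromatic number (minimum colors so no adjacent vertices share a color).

The graph has a maximum clique of size 3 (lower bound on chromatic number).
A valid 3-coloring: {0: 1, 1: 1, 2: 2, 3: 0, 4: 0, 5: 2}.
Chromatic number = 3.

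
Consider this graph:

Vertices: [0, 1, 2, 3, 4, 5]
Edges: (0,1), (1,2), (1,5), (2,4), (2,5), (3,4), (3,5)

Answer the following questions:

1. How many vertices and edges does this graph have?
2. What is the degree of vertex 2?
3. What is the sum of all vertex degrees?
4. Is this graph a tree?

Count: 6 vertices, 7 edges.
Vertex 2 has neighbors [1, 4, 5], degree = 3.
Handshaking lemma: 2 * 7 = 14.
A tree on 6 vertices has 5 edges. This graph has 7 edges (2 extra). Not a tree.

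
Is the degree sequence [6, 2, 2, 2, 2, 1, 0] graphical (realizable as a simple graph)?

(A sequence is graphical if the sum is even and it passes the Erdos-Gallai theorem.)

Sum of degrees = 15. Sum is odd, so the sequence is NOT graphical.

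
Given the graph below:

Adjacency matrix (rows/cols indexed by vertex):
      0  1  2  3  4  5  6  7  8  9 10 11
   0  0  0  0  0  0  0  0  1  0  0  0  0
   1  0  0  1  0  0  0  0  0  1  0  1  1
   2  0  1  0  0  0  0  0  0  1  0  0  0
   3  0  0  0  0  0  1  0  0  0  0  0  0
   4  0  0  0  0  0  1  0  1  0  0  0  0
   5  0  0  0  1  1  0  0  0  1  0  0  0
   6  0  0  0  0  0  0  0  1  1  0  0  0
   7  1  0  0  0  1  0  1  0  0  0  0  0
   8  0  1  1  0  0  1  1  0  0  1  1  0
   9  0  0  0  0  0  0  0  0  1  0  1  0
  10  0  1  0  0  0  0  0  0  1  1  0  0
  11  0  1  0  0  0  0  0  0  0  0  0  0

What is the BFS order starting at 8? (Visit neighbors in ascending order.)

BFS from vertex 8 (neighbors processed in ascending order):
Visit order: 8, 1, 2, 5, 6, 9, 10, 11, 3, 4, 7, 0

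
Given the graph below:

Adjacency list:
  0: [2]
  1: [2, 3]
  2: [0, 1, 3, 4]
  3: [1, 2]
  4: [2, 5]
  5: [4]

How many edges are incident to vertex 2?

Vertex 2 has neighbors [0, 1, 3, 4], so deg(2) = 4.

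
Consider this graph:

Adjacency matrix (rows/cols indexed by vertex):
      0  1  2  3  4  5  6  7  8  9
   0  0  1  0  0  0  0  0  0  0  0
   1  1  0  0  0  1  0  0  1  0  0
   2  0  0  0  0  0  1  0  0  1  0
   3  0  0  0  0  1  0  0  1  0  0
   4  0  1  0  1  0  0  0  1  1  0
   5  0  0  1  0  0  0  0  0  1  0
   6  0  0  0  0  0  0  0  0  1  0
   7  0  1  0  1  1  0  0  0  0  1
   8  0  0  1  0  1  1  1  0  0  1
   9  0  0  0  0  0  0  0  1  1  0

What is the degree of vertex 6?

Vertex 6 has neighbors [8], so deg(6) = 1.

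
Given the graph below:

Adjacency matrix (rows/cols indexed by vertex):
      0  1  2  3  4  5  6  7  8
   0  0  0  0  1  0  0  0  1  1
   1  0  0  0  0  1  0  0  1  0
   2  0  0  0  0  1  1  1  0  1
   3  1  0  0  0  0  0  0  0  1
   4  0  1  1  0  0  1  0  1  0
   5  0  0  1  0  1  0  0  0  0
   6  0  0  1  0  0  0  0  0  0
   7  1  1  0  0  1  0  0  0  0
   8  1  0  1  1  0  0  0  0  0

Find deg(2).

Vertex 2 has neighbors [4, 5, 6, 8], so deg(2) = 4.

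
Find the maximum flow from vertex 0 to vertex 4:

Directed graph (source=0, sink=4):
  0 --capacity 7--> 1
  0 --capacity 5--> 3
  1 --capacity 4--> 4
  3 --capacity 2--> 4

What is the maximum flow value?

Computing max flow:
  Flow on (0->1): 4/7
  Flow on (0->3): 2/5
  Flow on (1->4): 4/4
  Flow on (3->4): 2/2
Maximum flow = 6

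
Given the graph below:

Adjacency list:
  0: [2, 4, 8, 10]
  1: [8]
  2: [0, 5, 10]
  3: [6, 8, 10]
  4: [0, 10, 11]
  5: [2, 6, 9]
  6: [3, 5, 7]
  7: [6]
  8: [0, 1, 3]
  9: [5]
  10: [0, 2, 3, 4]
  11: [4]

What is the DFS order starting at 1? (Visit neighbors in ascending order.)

DFS from vertex 1 (neighbors processed in ascending order):
Visit order: 1, 8, 0, 2, 5, 6, 3, 10, 4, 11, 7, 9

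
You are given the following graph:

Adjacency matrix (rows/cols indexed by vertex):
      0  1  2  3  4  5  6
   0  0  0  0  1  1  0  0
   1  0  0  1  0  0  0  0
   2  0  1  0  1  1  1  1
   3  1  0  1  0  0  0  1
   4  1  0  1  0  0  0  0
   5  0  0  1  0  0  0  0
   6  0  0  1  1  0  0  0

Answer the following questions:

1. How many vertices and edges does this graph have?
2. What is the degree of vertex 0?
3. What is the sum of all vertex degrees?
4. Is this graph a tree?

Count: 7 vertices, 8 edges.
Vertex 0 has neighbors [3, 4], degree = 2.
Handshaking lemma: 2 * 8 = 16.
A tree on 7 vertices has 6 edges. This graph has 8 edges (2 extra). Not a tree.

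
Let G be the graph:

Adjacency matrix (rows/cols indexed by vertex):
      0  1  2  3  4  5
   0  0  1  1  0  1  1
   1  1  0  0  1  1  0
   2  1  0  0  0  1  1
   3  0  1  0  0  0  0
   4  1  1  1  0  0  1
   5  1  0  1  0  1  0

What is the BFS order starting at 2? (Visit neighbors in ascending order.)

BFS from vertex 2 (neighbors processed in ascending order):
Visit order: 2, 0, 4, 5, 1, 3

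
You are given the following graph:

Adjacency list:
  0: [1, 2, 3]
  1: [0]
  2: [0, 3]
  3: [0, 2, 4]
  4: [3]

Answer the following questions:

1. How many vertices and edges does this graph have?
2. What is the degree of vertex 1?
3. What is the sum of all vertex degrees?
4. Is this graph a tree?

Count: 5 vertices, 5 edges.
Vertex 1 has neighbors [0], degree = 1.
Handshaking lemma: 2 * 5 = 10.
A tree on 5 vertices has 4 edges. This graph has 5 edges (1 extra). Not a tree.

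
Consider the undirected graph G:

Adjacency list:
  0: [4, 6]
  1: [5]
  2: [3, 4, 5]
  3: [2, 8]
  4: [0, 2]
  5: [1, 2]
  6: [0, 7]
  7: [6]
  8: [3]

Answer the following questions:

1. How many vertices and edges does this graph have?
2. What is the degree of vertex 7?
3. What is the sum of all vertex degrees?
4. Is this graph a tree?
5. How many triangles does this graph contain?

Count: 9 vertices, 8 edges.
Vertex 7 has neighbors [6], degree = 1.
Handshaking lemma: 2 * 8 = 16.
A graph is a tree iff it is connected and has exactly n-1 edges. This graph is connected (all 9 vertices in one component) and has 9-1 = 8 edges. It is a tree.
Number of triangles = 0.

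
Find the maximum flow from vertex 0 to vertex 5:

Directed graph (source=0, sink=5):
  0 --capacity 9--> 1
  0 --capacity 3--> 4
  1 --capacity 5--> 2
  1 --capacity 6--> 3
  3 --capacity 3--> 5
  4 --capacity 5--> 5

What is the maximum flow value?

Computing max flow:
  Flow on (0->1): 3/9
  Flow on (0->4): 3/3
  Flow on (1->3): 3/6
  Flow on (3->5): 3/3
  Flow on (4->5): 3/5
Maximum flow = 6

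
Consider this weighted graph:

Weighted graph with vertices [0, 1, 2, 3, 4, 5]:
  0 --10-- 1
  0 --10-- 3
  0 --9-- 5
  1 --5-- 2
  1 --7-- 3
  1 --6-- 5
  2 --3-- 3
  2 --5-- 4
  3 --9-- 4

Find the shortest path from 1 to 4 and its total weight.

Using Dijkstra's algorithm from vertex 1:
Shortest path: 1 -> 2 -> 4
Total weight: 5 + 5 = 10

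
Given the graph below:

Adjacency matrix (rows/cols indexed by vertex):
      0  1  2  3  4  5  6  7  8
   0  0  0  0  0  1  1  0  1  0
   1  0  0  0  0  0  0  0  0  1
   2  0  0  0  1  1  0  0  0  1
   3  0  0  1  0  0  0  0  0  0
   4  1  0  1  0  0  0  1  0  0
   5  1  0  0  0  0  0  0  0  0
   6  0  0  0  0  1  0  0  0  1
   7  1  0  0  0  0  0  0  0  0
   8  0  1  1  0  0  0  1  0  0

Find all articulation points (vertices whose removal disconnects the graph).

An articulation point is a vertex whose removal disconnects the graph.
Articulation points: [0, 2, 4, 8]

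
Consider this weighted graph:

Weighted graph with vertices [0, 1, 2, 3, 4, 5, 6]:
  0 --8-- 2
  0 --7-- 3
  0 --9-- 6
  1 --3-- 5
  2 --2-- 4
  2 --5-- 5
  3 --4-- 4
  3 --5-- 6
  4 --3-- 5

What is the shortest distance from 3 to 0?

Using Dijkstra's algorithm from vertex 3:
Shortest path: 3 -> 0
Total weight: 7 = 7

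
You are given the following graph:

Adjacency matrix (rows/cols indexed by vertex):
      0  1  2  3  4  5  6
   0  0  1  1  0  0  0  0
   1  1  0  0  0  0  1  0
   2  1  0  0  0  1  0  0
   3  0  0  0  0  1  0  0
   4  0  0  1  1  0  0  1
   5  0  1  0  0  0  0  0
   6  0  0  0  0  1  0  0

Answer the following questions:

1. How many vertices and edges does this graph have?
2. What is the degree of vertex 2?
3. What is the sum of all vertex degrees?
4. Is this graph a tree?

Count: 7 vertices, 6 edges.
Vertex 2 has neighbors [0, 4], degree = 2.
Handshaking lemma: 2 * 6 = 12.
A graph is a tree iff it is connected and has exactly n-1 edges. This graph is connected (all 7 vertices in one component) and has 7-1 = 6 edges. It is a tree.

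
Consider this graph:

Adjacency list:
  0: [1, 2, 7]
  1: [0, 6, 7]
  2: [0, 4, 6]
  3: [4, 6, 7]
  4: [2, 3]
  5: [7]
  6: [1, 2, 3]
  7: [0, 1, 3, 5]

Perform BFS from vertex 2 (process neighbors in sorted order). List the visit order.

BFS from vertex 2 (neighbors processed in ascending order):
Visit order: 2, 0, 4, 6, 1, 7, 3, 5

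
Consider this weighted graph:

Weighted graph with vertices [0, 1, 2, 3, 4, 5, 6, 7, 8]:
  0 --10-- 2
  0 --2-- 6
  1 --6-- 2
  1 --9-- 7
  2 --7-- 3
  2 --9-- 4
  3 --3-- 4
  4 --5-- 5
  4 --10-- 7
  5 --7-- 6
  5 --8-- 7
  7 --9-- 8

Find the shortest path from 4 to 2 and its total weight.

Using Dijkstra's algorithm from vertex 4:
Shortest path: 4 -> 2
Total weight: 9 = 9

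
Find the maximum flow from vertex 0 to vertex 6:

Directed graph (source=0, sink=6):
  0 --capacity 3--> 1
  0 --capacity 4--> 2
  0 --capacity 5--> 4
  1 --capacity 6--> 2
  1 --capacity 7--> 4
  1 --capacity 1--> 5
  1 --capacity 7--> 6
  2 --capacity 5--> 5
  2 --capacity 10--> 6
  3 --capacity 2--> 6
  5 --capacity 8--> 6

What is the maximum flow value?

Computing max flow:
  Flow on (0->1): 3/3
  Flow on (0->2): 4/4
  Flow on (1->6): 3/7
  Flow on (2->6): 4/10
Maximum flow = 7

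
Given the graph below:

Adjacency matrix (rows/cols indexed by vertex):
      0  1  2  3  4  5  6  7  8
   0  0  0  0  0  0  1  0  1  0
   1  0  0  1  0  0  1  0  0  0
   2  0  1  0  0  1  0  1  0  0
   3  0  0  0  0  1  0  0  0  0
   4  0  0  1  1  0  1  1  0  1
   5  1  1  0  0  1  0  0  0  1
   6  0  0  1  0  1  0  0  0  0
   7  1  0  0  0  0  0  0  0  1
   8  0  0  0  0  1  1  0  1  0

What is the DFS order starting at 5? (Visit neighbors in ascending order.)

DFS from vertex 5 (neighbors processed in ascending order):
Visit order: 5, 0, 7, 8, 4, 2, 1, 6, 3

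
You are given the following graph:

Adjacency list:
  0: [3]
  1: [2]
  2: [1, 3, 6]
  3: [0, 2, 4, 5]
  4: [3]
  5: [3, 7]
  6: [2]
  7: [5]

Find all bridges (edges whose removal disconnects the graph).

A bridge is an edge whose removal increases the number of connected components.
Bridges found: (0,3), (1,2), (2,3), (2,6), (3,4), (3,5), (5,7)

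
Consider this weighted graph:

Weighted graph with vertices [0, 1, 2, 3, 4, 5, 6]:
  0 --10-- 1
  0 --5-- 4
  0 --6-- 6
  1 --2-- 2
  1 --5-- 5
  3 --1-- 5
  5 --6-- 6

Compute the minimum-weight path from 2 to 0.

Using Dijkstra's algorithm from vertex 2:
Shortest path: 2 -> 1 -> 0
Total weight: 2 + 10 = 12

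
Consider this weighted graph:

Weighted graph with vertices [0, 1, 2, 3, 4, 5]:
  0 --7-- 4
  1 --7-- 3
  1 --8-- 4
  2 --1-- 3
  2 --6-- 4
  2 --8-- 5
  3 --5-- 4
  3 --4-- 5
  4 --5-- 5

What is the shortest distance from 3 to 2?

Using Dijkstra's algorithm from vertex 3:
Shortest path: 3 -> 2
Total weight: 1 = 1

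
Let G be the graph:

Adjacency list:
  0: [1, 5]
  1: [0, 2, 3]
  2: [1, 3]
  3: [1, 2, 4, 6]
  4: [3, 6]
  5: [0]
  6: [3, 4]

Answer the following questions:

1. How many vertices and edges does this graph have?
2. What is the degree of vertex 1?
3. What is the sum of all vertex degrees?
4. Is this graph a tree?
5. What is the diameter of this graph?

Count: 7 vertices, 8 edges.
Vertex 1 has neighbors [0, 2, 3], degree = 3.
Handshaking lemma: 2 * 8 = 16.
A tree on 7 vertices has 6 edges. This graph has 8 edges (2 extra). Not a tree.
Diameter (longest shortest path) = 4.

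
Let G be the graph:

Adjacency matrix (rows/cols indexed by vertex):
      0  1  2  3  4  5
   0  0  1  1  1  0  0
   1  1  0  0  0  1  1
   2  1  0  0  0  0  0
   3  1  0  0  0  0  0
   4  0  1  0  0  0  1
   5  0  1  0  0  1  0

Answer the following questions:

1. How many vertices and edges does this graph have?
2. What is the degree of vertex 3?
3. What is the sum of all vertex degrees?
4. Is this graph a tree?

Count: 6 vertices, 6 edges.
Vertex 3 has neighbors [0], degree = 1.
Handshaking lemma: 2 * 6 = 12.
A tree on 6 vertices has 5 edges. This graph has 6 edges (1 extra). Not a tree.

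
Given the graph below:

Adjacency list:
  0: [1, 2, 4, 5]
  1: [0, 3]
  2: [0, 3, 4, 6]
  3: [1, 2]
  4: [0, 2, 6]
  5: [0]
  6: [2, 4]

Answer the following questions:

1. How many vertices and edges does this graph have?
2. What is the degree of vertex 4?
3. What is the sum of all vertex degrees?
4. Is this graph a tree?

Count: 7 vertices, 9 edges.
Vertex 4 has neighbors [0, 2, 6], degree = 3.
Handshaking lemma: 2 * 9 = 18.
A tree on 7 vertices has 6 edges. This graph has 9 edges (3 extra). Not a tree.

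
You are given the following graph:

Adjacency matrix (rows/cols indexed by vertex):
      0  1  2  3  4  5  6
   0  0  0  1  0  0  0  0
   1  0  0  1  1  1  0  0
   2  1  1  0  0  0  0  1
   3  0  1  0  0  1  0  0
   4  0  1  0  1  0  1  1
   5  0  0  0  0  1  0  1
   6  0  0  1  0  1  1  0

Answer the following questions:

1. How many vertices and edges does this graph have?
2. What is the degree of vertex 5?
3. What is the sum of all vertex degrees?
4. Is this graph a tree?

Count: 7 vertices, 9 edges.
Vertex 5 has neighbors [4, 6], degree = 2.
Handshaking lemma: 2 * 9 = 18.
A tree on 7 vertices has 6 edges. This graph has 9 edges (3 extra). Not a tree.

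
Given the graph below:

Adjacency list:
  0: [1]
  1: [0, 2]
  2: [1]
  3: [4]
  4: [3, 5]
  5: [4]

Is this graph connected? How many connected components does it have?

Checking connectivity: the graph has 2 connected component(s).
Components: [[0, 1, 2], [3, 4, 5]]. The graph is NOT connected.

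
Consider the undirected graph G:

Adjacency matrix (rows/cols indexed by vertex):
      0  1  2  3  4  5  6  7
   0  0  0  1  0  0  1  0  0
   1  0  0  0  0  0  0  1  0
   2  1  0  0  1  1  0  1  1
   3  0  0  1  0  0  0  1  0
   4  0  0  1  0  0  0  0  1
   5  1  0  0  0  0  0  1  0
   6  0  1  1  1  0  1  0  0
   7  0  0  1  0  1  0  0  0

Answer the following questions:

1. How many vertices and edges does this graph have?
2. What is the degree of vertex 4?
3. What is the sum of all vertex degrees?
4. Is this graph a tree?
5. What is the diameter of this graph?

Count: 8 vertices, 10 edges.
Vertex 4 has neighbors [2, 7], degree = 2.
Handshaking lemma: 2 * 10 = 20.
A tree on 8 vertices has 7 edges. This graph has 10 edges (3 extra). Not a tree.
Diameter (longest shortest path) = 3.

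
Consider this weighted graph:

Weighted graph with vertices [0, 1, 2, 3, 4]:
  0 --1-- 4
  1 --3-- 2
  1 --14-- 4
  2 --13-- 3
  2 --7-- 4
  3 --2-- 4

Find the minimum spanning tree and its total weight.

Applying Kruskal's algorithm (sort edges by weight, add if no cycle):
  Add (0,4) w=1
  Add (3,4) w=2
  Add (1,2) w=3
  Add (2,4) w=7
  Skip (2,3) w=13 (creates cycle)
  Skip (1,4) w=14 (creates cycle)
MST weight = 13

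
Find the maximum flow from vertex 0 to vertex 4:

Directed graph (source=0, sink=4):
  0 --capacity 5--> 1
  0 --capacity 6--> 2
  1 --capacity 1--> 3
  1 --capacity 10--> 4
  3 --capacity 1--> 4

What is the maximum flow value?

Computing max flow:
  Flow on (0->1): 5/5
  Flow on (1->4): 5/10
Maximum flow = 5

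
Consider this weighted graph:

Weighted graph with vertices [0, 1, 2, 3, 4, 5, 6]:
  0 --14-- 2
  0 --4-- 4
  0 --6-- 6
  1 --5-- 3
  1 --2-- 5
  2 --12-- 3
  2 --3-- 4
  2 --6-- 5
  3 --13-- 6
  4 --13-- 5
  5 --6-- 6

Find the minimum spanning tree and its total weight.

Applying Kruskal's algorithm (sort edges by weight, add if no cycle):
  Add (1,5) w=2
  Add (2,4) w=3
  Add (0,4) w=4
  Add (1,3) w=5
  Add (0,6) w=6
  Add (2,5) w=6
  Skip (5,6) w=6 (creates cycle)
  Skip (2,3) w=12 (creates cycle)
  Skip (3,6) w=13 (creates cycle)
  Skip (4,5) w=13 (creates cycle)
  Skip (0,2) w=14 (creates cycle)
MST weight = 26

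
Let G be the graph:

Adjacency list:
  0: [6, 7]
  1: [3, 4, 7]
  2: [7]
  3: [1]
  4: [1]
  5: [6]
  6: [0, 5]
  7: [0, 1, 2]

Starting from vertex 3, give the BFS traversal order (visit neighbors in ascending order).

BFS from vertex 3 (neighbors processed in ascending order):
Visit order: 3, 1, 4, 7, 0, 2, 6, 5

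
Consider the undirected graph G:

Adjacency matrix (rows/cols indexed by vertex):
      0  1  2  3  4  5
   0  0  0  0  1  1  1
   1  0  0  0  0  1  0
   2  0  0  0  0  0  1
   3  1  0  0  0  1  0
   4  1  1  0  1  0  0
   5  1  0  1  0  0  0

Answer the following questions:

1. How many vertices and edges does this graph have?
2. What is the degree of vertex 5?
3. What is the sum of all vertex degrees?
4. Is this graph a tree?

Count: 6 vertices, 6 edges.
Vertex 5 has neighbors [0, 2], degree = 2.
Handshaking lemma: 2 * 6 = 12.
A tree on 6 vertices has 5 edges. This graph has 6 edges (1 extra). Not a tree.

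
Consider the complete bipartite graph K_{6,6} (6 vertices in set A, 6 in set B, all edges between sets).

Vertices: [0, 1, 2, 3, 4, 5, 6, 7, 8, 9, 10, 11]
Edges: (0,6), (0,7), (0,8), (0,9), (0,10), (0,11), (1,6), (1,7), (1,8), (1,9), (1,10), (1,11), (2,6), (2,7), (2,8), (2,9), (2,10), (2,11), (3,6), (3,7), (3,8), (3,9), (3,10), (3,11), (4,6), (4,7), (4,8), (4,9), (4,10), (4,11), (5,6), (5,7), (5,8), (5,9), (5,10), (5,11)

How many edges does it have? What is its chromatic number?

K_{6,6} has 6 * 6 = 36 edges.
Bipartite graphs have chromatic number 2 (color each partition differently).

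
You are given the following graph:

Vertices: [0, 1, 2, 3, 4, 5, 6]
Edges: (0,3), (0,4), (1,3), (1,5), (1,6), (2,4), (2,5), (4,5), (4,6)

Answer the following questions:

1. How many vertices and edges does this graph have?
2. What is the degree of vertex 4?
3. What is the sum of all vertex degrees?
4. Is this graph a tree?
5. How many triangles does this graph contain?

Count: 7 vertices, 9 edges.
Vertex 4 has neighbors [0, 2, 5, 6], degree = 4.
Handshaking lemma: 2 * 9 = 18.
A tree on 7 vertices has 6 edges. This graph has 9 edges (3 extra). Not a tree.
Number of triangles = 1.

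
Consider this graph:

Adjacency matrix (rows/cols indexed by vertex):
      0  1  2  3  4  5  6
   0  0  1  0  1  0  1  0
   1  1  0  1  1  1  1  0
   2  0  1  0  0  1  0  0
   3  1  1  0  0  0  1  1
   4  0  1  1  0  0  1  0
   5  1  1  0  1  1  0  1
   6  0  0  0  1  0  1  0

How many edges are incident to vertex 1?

Vertex 1 has neighbors [0, 2, 3, 4, 5], so deg(1) = 5.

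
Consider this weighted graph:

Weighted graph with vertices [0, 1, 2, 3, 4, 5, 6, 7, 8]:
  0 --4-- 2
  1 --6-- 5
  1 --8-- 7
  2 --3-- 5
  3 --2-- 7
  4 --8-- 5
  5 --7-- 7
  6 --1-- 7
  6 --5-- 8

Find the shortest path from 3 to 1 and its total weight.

Using Dijkstra's algorithm from vertex 3:
Shortest path: 3 -> 7 -> 1
Total weight: 2 + 8 = 10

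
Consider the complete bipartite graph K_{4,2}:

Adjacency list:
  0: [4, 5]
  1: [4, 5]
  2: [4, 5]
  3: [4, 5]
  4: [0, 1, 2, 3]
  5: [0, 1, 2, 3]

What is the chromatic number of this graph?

K_{4,2} is bipartite: vertices split into two independent sets of size 4 and 2.
Color one set 0, the other 1. No adjacent vertices share a color.
Chromatic number = 2.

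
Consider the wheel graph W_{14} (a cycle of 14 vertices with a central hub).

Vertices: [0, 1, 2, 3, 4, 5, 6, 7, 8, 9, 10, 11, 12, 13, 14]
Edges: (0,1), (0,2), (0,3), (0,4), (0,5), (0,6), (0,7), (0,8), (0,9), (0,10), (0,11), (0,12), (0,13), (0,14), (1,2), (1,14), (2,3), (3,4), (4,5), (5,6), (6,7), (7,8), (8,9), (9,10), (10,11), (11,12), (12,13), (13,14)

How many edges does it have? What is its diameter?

Wheel graph W_{14}: 14 cycle edges + 14 spoke edges = 28 edges.
The hub is distance 1 from all cycle vertices. Max distance between cycle vertices through hub is 2.
Diameter = 2.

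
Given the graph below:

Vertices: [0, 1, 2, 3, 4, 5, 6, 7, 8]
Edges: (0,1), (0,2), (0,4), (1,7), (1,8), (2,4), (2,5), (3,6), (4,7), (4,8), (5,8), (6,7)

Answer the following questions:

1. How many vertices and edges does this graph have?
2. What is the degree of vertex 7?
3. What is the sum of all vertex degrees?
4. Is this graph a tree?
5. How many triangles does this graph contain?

Count: 9 vertices, 12 edges.
Vertex 7 has neighbors [1, 4, 6], degree = 3.
Handshaking lemma: 2 * 12 = 24.
A tree on 9 vertices has 8 edges. This graph has 12 edges (4 extra). Not a tree.
Number of triangles = 1.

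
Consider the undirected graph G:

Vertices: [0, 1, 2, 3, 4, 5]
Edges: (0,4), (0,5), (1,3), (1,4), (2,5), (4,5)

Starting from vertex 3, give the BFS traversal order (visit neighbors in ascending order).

BFS from vertex 3 (neighbors processed in ascending order):
Visit order: 3, 1, 4, 0, 5, 2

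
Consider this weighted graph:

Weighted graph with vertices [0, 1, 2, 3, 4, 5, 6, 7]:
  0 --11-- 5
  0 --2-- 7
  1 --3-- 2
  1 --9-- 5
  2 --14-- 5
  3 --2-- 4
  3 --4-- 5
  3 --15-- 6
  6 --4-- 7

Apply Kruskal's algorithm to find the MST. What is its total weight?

Applying Kruskal's algorithm (sort edges by weight, add if no cycle):
  Add (0,7) w=2
  Add (3,4) w=2
  Add (1,2) w=3
  Add (3,5) w=4
  Add (6,7) w=4
  Add (1,5) w=9
  Add (0,5) w=11
  Skip (2,5) w=14 (creates cycle)
  Skip (3,6) w=15 (creates cycle)
MST weight = 35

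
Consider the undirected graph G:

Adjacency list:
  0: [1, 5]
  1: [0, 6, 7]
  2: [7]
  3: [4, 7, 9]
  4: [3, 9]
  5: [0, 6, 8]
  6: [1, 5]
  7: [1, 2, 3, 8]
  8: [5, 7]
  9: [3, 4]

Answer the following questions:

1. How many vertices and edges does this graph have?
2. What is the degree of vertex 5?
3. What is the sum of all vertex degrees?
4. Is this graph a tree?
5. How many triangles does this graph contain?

Count: 10 vertices, 12 edges.
Vertex 5 has neighbors [0, 6, 8], degree = 3.
Handshaking lemma: 2 * 12 = 24.
A tree on 10 vertices has 9 edges. This graph has 12 edges (3 extra). Not a tree.
Number of triangles = 1.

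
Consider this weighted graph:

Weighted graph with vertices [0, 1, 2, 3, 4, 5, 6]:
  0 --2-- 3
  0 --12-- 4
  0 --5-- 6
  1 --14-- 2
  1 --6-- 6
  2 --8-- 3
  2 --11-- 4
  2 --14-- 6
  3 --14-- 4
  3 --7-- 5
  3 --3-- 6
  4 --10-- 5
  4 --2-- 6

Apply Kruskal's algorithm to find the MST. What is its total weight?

Applying Kruskal's algorithm (sort edges by weight, add if no cycle):
  Add (0,3) w=2
  Add (4,6) w=2
  Add (3,6) w=3
  Skip (0,6) w=5 (creates cycle)
  Add (1,6) w=6
  Add (3,5) w=7
  Add (2,3) w=8
  Skip (4,5) w=10 (creates cycle)
  Skip (2,4) w=11 (creates cycle)
  Skip (0,4) w=12 (creates cycle)
  Skip (1,2) w=14 (creates cycle)
  Skip (2,6) w=14 (creates cycle)
  Skip (3,4) w=14 (creates cycle)
MST weight = 28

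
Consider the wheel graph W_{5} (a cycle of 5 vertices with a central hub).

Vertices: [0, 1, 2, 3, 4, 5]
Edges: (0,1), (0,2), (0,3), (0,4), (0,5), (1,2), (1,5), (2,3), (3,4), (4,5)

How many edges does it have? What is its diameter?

Wheel graph W_{5}: 5 cycle edges + 5 spoke edges = 10 edges.
The hub is distance 1 from all cycle vertices. Max distance between cycle vertices through hub is 2.
Diameter = 2.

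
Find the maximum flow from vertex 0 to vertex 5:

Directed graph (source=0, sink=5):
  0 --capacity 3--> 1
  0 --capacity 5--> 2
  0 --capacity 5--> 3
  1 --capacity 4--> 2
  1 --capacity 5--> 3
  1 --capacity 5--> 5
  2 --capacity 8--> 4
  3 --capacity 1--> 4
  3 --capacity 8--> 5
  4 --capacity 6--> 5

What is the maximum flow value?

Computing max flow:
  Flow on (0->1): 3/3
  Flow on (0->2): 5/5
  Flow on (0->3): 5/5
  Flow on (1->5): 3/5
  Flow on (2->4): 5/8
  Flow on (3->5): 5/8
  Flow on (4->5): 5/6
Maximum flow = 13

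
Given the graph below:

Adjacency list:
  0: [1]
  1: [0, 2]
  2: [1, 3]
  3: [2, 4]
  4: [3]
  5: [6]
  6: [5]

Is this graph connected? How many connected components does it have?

Checking connectivity: the graph has 2 connected component(s).
Components: [[0, 1, 2, 3, 4], [5, 6]]. The graph is NOT connected.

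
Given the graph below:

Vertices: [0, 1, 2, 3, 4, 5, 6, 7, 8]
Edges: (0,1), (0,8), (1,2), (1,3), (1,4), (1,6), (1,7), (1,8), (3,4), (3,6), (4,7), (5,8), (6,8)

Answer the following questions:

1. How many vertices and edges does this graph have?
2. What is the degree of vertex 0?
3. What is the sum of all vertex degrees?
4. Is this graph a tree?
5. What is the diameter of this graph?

Count: 9 vertices, 13 edges.
Vertex 0 has neighbors [1, 8], degree = 2.
Handshaking lemma: 2 * 13 = 26.
A tree on 9 vertices has 8 edges. This graph has 13 edges (5 extra). Not a tree.
Diameter (longest shortest path) = 3.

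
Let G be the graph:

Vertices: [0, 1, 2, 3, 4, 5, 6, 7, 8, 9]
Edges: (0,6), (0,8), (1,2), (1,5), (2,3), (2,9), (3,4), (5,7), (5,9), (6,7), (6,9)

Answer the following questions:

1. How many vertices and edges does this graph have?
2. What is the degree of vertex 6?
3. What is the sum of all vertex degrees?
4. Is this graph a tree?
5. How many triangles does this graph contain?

Count: 10 vertices, 11 edges.
Vertex 6 has neighbors [0, 7, 9], degree = 3.
Handshaking lemma: 2 * 11 = 22.
A tree on 10 vertices has 9 edges. This graph has 11 edges (2 extra). Not a tree.
Number of triangles = 0.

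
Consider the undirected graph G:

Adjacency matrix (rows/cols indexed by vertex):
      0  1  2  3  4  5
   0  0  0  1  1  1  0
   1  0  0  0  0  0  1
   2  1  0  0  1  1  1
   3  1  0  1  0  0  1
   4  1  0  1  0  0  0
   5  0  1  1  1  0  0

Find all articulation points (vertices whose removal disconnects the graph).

An articulation point is a vertex whose removal disconnects the graph.
Articulation points: [5]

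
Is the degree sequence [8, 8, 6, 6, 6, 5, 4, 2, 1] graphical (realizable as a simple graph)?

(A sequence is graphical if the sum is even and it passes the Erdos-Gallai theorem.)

Sum of degrees = 46. Sum is even but fails Erdos-Gallai. The sequence is NOT graphical.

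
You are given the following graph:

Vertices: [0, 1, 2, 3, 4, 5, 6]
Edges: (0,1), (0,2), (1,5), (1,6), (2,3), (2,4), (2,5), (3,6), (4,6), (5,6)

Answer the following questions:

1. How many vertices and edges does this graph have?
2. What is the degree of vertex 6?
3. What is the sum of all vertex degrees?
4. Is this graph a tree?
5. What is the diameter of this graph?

Count: 7 vertices, 10 edges.
Vertex 6 has neighbors [1, 3, 4, 5], degree = 4.
Handshaking lemma: 2 * 10 = 20.
A tree on 7 vertices has 6 edges. This graph has 10 edges (4 extra). Not a tree.
Diameter (longest shortest path) = 2.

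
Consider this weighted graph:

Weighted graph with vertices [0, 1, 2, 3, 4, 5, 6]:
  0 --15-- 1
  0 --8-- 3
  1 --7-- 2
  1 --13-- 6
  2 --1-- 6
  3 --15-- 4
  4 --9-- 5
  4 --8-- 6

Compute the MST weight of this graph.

Applying Kruskal's algorithm (sort edges by weight, add if no cycle):
  Add (2,6) w=1
  Add (1,2) w=7
  Add (0,3) w=8
  Add (4,6) w=8
  Add (4,5) w=9
  Skip (1,6) w=13 (creates cycle)
  Add (0,1) w=15
  Skip (3,4) w=15 (creates cycle)
MST weight = 48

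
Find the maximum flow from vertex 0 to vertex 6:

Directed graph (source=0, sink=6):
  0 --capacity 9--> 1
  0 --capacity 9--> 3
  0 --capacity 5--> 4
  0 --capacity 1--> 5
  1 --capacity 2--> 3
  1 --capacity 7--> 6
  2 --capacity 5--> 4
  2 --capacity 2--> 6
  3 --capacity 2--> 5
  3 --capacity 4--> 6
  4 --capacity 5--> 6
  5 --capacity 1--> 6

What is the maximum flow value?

Computing max flow:
  Flow on (0->1): 7/9
  Flow on (0->3): 5/9
  Flow on (0->4): 5/5
  Flow on (1->6): 7/7
  Flow on (3->5): 1/2
  Flow on (3->6): 4/4
  Flow on (4->6): 5/5
  Flow on (5->6): 1/1
Maximum flow = 17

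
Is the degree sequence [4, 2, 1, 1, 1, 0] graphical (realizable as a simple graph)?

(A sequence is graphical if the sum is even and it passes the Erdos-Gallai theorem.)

Sum of degrees = 9. Sum is odd, so the sequence is NOT graphical.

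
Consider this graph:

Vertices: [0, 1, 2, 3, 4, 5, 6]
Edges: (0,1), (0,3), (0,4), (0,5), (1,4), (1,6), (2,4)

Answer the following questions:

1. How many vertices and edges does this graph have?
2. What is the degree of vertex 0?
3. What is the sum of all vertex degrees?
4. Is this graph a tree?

Count: 7 vertices, 7 edges.
Vertex 0 has neighbors [1, 3, 4, 5], degree = 4.
Handshaking lemma: 2 * 7 = 14.
A tree on 7 vertices has 6 edges. This graph has 7 edges (1 extra). Not a tree.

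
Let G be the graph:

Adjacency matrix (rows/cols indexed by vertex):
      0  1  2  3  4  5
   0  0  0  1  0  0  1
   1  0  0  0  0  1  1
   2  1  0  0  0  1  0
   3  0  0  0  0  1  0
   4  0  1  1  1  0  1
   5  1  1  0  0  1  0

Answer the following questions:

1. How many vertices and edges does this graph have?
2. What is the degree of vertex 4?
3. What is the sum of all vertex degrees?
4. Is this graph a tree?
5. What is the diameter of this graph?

Count: 6 vertices, 7 edges.
Vertex 4 has neighbors [1, 2, 3, 5], degree = 4.
Handshaking lemma: 2 * 7 = 14.
A tree on 6 vertices has 5 edges. This graph has 7 edges (2 extra). Not a tree.
Diameter (longest shortest path) = 3.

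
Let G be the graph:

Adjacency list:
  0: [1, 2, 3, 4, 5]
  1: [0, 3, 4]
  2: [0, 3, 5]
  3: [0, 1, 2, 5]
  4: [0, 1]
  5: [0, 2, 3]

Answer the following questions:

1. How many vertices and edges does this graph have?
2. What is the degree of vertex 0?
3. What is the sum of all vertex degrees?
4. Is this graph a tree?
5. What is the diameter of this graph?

Count: 6 vertices, 10 edges.
Vertex 0 has neighbors [1, 2, 3, 4, 5], degree = 5.
Handshaking lemma: 2 * 10 = 20.
A tree on 6 vertices has 5 edges. This graph has 10 edges (5 extra). Not a tree.
Diameter (longest shortest path) = 2.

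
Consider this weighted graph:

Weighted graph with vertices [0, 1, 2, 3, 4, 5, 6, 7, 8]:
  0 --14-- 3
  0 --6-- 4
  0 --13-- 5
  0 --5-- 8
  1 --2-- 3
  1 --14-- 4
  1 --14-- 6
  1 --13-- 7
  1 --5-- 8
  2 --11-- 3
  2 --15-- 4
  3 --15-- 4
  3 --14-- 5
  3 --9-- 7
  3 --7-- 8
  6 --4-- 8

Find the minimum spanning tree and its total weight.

Applying Kruskal's algorithm (sort edges by weight, add if no cycle):
  Add (1,3) w=2
  Add (6,8) w=4
  Add (0,8) w=5
  Add (1,8) w=5
  Add (0,4) w=6
  Skip (3,8) w=7 (creates cycle)
  Add (3,7) w=9
  Add (2,3) w=11
  Add (0,5) w=13
  Skip (1,7) w=13 (creates cycle)
  Skip (0,3) w=14 (creates cycle)
  Skip (1,6) w=14 (creates cycle)
  Skip (1,4) w=14 (creates cycle)
  Skip (3,5) w=14 (creates cycle)
  Skip (2,4) w=15 (creates cycle)
  Skip (3,4) w=15 (creates cycle)
MST weight = 55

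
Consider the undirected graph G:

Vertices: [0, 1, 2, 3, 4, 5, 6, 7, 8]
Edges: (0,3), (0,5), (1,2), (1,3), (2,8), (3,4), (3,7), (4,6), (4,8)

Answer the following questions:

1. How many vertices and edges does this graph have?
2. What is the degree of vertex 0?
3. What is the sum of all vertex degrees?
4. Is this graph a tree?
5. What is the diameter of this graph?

Count: 9 vertices, 9 edges.
Vertex 0 has neighbors [3, 5], degree = 2.
Handshaking lemma: 2 * 9 = 18.
A tree on 9 vertices has 8 edges. This graph has 9 edges (1 extra). Not a tree.
Diameter (longest shortest path) = 4.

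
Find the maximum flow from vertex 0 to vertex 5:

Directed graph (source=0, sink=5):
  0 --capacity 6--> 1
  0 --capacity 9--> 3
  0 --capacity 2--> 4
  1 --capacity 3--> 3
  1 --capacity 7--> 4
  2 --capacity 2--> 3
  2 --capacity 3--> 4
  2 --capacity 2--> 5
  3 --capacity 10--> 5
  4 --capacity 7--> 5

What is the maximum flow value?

Computing max flow:
  Flow on (0->1): 6/6
  Flow on (0->3): 9/9
  Flow on (0->4): 2/2
  Flow on (1->3): 1/3
  Flow on (1->4): 5/7
  Flow on (3->5): 10/10
  Flow on (4->5): 7/7
Maximum flow = 17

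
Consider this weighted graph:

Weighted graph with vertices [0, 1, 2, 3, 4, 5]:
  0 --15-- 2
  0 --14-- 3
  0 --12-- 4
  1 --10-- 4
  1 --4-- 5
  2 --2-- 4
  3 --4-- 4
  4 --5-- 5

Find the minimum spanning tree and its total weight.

Applying Kruskal's algorithm (sort edges by weight, add if no cycle):
  Add (2,4) w=2
  Add (1,5) w=4
  Add (3,4) w=4
  Add (4,5) w=5
  Skip (1,4) w=10 (creates cycle)
  Add (0,4) w=12
  Skip (0,3) w=14 (creates cycle)
  Skip (0,2) w=15 (creates cycle)
MST weight = 27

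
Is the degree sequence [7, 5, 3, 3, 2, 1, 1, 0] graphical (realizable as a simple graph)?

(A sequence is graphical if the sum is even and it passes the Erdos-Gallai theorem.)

Sum of degrees = 22. Sum is even but fails Erdos-Gallai. The sequence is NOT graphical.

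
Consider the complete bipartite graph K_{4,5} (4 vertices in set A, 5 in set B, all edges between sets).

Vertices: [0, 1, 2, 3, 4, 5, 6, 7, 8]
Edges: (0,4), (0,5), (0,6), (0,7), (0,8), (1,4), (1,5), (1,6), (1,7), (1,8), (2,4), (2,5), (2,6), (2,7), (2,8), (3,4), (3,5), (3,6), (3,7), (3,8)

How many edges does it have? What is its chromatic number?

K_{4,5} has 4 * 5 = 20 edges.
Bipartite graphs have chromatic number 2 (color each partition differently).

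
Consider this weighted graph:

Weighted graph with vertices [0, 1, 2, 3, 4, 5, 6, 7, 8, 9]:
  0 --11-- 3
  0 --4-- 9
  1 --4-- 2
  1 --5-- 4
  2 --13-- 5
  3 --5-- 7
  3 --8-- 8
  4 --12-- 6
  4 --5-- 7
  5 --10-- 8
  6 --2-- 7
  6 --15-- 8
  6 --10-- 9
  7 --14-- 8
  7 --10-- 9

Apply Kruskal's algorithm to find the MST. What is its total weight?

Applying Kruskal's algorithm (sort edges by weight, add if no cycle):
  Add (6,7) w=2
  Add (0,9) w=4
  Add (1,2) w=4
  Add (1,4) w=5
  Add (3,7) w=5
  Add (4,7) w=5
  Add (3,8) w=8
  Add (5,8) w=10
  Add (6,9) w=10
  Skip (7,9) w=10 (creates cycle)
  Skip (0,3) w=11 (creates cycle)
  Skip (4,6) w=12 (creates cycle)
  Skip (2,5) w=13 (creates cycle)
  Skip (7,8) w=14 (creates cycle)
  Skip (6,8) w=15 (creates cycle)
MST weight = 53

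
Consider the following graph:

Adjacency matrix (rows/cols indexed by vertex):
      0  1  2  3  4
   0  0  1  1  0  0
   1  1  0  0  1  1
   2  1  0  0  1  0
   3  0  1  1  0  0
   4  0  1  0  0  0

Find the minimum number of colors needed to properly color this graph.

The graph has a maximum clique of size 2 (lower bound on chromatic number).
A valid 2-coloring: {0: 1, 1: 0, 2: 0, 3: 1, 4: 1}.
Chromatic number = 2.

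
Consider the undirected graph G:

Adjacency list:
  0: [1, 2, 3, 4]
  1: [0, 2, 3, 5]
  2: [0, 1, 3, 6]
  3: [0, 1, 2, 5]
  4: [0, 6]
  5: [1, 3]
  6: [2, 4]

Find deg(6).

Vertex 6 has neighbors [2, 4], so deg(6) = 2.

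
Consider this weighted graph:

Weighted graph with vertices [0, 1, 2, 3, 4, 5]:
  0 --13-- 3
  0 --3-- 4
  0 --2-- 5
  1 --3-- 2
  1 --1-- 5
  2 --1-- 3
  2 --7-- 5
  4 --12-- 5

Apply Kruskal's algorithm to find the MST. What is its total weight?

Applying Kruskal's algorithm (sort edges by weight, add if no cycle):
  Add (1,5) w=1
  Add (2,3) w=1
  Add (0,5) w=2
  Add (0,4) w=3
  Add (1,2) w=3
  Skip (2,5) w=7 (creates cycle)
  Skip (4,5) w=12 (creates cycle)
  Skip (0,3) w=13 (creates cycle)
MST weight = 10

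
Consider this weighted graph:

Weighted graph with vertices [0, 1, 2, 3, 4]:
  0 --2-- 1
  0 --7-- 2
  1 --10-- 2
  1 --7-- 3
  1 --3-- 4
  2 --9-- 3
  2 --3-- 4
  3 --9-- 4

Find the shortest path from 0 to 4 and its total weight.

Using Dijkstra's algorithm from vertex 0:
Shortest path: 0 -> 1 -> 4
Total weight: 2 + 3 = 5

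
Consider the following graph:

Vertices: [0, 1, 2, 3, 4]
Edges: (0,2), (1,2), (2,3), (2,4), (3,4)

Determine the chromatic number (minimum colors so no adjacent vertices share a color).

The graph has a maximum clique of size 3 (lower bound on chromatic number).
A valid 3-coloring: {0: 1, 1: 1, 2: 0, 3: 1, 4: 2}.
Chromatic number = 3.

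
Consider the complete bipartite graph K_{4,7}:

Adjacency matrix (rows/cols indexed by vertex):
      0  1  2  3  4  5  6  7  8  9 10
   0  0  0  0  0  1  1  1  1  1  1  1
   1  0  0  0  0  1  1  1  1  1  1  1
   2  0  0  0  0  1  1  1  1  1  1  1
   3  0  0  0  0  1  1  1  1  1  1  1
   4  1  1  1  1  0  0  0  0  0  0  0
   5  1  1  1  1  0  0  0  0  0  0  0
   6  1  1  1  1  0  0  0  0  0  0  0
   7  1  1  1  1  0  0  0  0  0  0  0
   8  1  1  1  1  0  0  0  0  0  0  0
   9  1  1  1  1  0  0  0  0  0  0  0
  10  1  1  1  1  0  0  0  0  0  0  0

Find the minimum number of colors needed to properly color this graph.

K_{4,7} is bipartite: vertices split into two independent sets of size 4 and 7.
Color one set 0, the other 1. No adjacent vertices share a color.
Chromatic number = 2.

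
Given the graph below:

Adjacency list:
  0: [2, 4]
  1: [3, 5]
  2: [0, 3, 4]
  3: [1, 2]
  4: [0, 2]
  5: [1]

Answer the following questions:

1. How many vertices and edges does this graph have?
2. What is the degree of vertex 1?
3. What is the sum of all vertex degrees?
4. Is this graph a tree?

Count: 6 vertices, 6 edges.
Vertex 1 has neighbors [3, 5], degree = 2.
Handshaking lemma: 2 * 6 = 12.
A tree on 6 vertices has 5 edges. This graph has 6 edges (1 extra). Not a tree.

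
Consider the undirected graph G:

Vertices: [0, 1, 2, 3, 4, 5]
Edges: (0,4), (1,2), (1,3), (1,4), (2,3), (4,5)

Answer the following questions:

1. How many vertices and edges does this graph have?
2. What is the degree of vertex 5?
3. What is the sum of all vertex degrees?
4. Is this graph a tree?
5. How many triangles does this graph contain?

Count: 6 vertices, 6 edges.
Vertex 5 has neighbors [4], degree = 1.
Handshaking lemma: 2 * 6 = 12.
A tree on 6 vertices has 5 edges. This graph has 6 edges (1 extra). Not a tree.
Number of triangles = 1.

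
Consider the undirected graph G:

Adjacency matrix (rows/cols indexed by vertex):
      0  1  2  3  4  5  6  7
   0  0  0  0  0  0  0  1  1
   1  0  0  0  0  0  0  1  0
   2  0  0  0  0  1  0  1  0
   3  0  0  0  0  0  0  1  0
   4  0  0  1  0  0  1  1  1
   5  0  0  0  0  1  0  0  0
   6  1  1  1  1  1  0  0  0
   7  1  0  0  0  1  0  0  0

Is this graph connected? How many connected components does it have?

Checking connectivity: the graph has 1 connected component(s).
All vertices are reachable from each other. The graph IS connected.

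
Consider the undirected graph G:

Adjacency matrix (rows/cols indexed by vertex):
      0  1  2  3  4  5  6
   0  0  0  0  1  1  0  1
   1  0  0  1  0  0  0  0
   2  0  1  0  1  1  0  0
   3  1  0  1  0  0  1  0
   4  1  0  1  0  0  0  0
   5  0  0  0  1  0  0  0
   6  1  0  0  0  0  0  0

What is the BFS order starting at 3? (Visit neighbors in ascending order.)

BFS from vertex 3 (neighbors processed in ascending order):
Visit order: 3, 0, 2, 5, 4, 6, 1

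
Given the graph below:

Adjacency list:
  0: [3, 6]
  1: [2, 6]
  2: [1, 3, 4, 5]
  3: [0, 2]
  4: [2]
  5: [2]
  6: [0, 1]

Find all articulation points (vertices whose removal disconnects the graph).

An articulation point is a vertex whose removal disconnects the graph.
Articulation points: [2]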